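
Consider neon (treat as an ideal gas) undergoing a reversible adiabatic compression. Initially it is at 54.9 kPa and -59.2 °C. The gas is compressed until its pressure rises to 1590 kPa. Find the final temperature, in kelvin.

Along an adiabat T P^((1−γ)/γ) is constant, so T₂ = T₁ (P₂/P₁)^((γ−1)/γ).
For a monatomic ideal gas γ = 5/3, so (γ−1)/γ = 2/5.
T₁ = -59.2 °C = 213.9 K.
T₂ = 213.9 × (1590/54.9)^(2/5) = 822.3 K.

T₂ ≈ 822 K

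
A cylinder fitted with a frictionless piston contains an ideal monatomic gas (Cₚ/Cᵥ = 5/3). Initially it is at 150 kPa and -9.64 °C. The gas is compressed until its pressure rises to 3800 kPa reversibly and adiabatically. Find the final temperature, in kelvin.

T₂ ≈ 960 K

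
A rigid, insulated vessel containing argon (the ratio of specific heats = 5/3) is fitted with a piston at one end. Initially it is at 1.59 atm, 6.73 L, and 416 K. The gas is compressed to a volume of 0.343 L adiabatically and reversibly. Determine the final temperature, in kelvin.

For a reversible adiabat TV^(γ−1) is constant, so T₂ = T₁ (V₁/V₂)^(γ−1).
T₂ = 416 × (6.73/0.343)^(2/3) = 3026 K.

T₂ ≈ 3030 K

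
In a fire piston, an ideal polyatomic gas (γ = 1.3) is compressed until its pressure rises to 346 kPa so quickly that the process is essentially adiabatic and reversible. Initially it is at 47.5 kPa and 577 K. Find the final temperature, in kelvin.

Adiabatic: T₂/T₁ = (P₂/P₁)^((γ−1)/γ).
T₂ = 577 × (346/47.5)^(0.231) = 912.4 K.

T₂ ≈ 912 K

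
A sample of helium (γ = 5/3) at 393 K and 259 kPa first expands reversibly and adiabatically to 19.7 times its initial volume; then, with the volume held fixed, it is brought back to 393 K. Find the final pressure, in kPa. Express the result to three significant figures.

P₃ ≈ 13.1 kPa

Adiabatic step (PV^γ = const): P₂ = 259×(1/19.7)^(5/3) = 1.802 kPa; T₂ = 393×(1/19.7)^(2/3) = 53.88 K.
Isochoric: P₃ = P₂(T₃/T₂) = 1.802 × (393/53.88) = 13.15 kPa.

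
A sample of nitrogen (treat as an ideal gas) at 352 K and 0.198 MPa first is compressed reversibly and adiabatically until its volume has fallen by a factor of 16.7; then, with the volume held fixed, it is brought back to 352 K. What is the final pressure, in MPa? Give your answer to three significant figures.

For a diatomic ideal gas γ = 7/5.
Adiabatic step (PV^γ = const): P₂ = 0.198×16.7^(7/5) = 10.2 MPa; T₂ = 352×16.7^(2/5) = 1085 K.
Isochoric: P₃ = P₂(T₃/T₂) = 10.2 × (352/1085) = 3.307 MPa.

P₃ ≈ 3.31 MPa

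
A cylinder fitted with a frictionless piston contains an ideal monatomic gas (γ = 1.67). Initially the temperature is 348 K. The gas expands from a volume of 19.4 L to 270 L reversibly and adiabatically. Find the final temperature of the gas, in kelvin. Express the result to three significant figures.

T₂ ≈ 59.6 K

For a reversible adiabat TV^(γ−1) is constant, so T₂ = T₁ (V₁/V₂)^(γ−1).
T₂ = 348 × (19.4/270)^(0.67) = 59.62 K.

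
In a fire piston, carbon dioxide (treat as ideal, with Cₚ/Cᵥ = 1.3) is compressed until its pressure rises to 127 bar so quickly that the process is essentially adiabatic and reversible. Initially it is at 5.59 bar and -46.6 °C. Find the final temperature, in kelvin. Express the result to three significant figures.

T₂ ≈ 466 K

Along an adiabat T P^((1−γ)/γ) is constant, so T₂ = T₁ (P₂/P₁)^((γ−1)/γ).
T₁ = -46.6 °C = 226.5 K.
T₂ = 226.5 × (127/5.59)^(0.231) = 465.8 K.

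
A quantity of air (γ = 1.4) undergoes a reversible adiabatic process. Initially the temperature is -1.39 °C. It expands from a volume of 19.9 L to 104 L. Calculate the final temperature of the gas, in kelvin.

For a reversible adiabat TV^(γ−1) is constant, so T₂ = T₁ (V₁/V₂)^(γ−1).
T₁ = -1.39 °C = 271.8 K.
T₂ = 271.8 × (19.9/104)^(0.4) = 140.3 K.

T₂ ≈ 140 K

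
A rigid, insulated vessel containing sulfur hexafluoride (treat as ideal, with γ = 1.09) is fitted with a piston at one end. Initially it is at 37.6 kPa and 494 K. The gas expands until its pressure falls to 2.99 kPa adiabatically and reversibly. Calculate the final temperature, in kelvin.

T₂ ≈ 401 K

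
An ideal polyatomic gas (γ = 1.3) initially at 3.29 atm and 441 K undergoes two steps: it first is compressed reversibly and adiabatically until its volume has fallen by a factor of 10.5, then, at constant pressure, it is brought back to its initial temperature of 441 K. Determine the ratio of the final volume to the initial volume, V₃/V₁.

Adiabatic step: V₂/V₁ = 0.09524; T₂ = T₁·10.5^(0.3) = 892.9 K.
Isobaric step: V₃/V₂ = T₃/T₂ = 441/892.9.
V₃/V₁ = (V₂/V₁)(V₃/V₂) = 0.09524 × (441/892.9) = 0.04704.

V₃/V₁ ≈ 0.0470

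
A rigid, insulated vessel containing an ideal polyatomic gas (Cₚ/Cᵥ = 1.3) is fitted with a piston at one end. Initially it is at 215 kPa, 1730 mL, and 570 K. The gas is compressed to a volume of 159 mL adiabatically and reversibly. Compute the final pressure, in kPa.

P₂ ≈ 4790 kPa

Adiabatic: P₁V₁^γ = P₂V₂^γ ⇒ P₂ = P₁ (V₁/V₂)^γ.
P₂ = 215 × (1730/159)^(1.3) = 4787 kPa.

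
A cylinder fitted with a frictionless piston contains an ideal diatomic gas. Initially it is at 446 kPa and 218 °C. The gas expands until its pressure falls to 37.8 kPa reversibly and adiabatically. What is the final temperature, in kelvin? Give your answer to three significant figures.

T₂ ≈ 243 K

Along an adiabat T P^((1−γ)/γ) is constant, so T₂ = T₁ (P₂/P₁)^((γ−1)/γ).
For a diatomic ideal gas γ = 7/5, so (γ−1)/γ = 2/7.
T₁ = 218 °C = 491.1 K.
T₂ = 491.1 × (37.8/446)^(2/7) = 242.6 K.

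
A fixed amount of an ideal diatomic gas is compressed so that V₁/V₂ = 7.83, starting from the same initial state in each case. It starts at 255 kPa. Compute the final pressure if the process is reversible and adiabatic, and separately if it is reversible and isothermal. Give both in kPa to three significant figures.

adiabatic: 4550 kPa; isothermal: 2000 kPa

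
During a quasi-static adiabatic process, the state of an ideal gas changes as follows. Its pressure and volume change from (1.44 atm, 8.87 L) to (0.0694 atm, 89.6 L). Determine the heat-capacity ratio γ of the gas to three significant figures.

PV^γ = const ⇒ γ = ln(P₂/P₁) / ln(V₁/V₂).
γ = ln(0.0694/1.44) / ln(8.87/89.6) = 1.311.

γ ≈ 1.31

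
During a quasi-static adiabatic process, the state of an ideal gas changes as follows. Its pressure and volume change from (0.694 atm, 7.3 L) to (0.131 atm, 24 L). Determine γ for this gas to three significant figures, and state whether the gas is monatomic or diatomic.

PV^γ = const ⇒ γ = ln(P₂/P₁) / ln(V₁/V₂).
γ = ln(0.131/0.694) / ln(7.3/24) = 1.401.
γ ≈ 1.40 is close to 7/5, so the gas is diatomic.

γ ≈ 1.40; diatomic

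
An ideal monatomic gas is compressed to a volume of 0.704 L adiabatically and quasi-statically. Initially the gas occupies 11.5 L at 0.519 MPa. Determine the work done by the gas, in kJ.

γ = 5/3 for a monatomic ideal gas.
P₂ = P₁(V₁/V₂)^γ = 0.519×(11.5/0.704)^(5/3) = 54.58 MPa.
For a reversible adiabat, W_by_gas = (P₁V₁ − P₂V₂)/(γ−1).
W_by = (519000×0.0115 − 5.458×10^7×0.000704) / (2/3) = -48680 J.

W ≈ -48.7 kJ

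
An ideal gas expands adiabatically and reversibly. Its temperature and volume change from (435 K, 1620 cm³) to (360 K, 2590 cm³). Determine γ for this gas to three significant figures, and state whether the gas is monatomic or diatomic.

γ ≈ 1.40; diatomic

TV^(γ−1) = const ⇒ γ − 1 = ln(T₂/T₁) / ln(V₁/V₂).
γ = 1 + ln(360/435) / ln(1620/2590) = 1.403.
γ ≈ 1.40 is close to 7/5, so the gas is diatomic.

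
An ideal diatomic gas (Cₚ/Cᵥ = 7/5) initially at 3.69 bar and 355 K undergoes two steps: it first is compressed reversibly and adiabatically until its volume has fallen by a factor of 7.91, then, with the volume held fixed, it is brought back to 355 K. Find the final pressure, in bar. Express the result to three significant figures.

Adiabatic step (PV^γ = const): P₂ = 3.69×7.91^(7/5) = 66.75 bar; T₂ = 355×7.91^(2/5) = 811.9 K.
Isochoric: P₃ = P₂(T₃/T₂) = 66.75 × (355/811.9) = 29.19 bar.

P₃ ≈ 29.2 bar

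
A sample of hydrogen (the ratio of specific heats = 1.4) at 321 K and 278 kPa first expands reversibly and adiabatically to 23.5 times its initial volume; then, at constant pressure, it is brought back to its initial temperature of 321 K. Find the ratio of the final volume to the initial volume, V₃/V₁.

V₃/V₁ ≈ 83.1

Adiabatic step: V₂/V₁ = 23.5; T₂ = T₁·(1/23.5)^(0.4) = 90.8 K.
Isobaric step: V₃/V₂ = T₃/T₂ = 321/90.8.
V₃/V₁ = (V₂/V₁)(V₃/V₂) = 23.5 × (321/90.8) = 83.08.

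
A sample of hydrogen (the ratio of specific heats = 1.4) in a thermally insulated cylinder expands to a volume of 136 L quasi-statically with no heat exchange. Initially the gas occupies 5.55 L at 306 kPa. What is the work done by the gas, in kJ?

P₂ = P₁(V₁/V₂)^γ = 306×(5.55/136)^(1.4) = 3.474 kPa.
For a reversible adiabat, W_by_gas = (P₁V₁ − P₂V₂)/(γ−1).
W_by = (306000×0.00555 − 3474×0.136) / (0.4) = 3065 J.

W ≈ 3.06 kJ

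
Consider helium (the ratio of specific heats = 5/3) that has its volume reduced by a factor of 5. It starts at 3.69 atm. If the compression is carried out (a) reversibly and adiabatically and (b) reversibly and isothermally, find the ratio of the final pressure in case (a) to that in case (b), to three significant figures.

Isothermal: P_b = P₁(V₁/V₂) = 3.69×5.
Adiabatic: P_a = P₁(V₁/V₂)^γ = 3.69×5^(5/3).
P_a/P_b = (V₁/V₂)^(γ−1) = 5^(2/3) = 2.924.

P_adiabatic / P_isothermal ≈ 2.92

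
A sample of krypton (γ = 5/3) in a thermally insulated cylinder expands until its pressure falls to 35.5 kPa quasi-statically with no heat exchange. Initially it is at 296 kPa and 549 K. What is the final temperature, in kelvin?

Adiabatic: T₂/T₁ = (P₂/P₁)^((γ−1)/γ).
T₂ = 549 × (35.5/296)^(2/5) = 235 K.

T₂ ≈ 235 K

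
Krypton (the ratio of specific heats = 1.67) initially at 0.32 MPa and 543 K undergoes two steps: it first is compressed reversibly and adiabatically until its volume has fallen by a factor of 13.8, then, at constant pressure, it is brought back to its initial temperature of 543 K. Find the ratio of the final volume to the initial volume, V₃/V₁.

V₃/V₁ ≈ 0.0125

Adiabatic step: V₂/V₁ = 0.07246; T₂ = T₁·13.8^(0.67) = 3152 K.
Isobaric step: V₃/V₂ = T₃/T₂ = 543/3152.
V₃/V₁ = (V₂/V₁)(V₃/V₂) = 0.07246 × (543/3152) = 0.01249.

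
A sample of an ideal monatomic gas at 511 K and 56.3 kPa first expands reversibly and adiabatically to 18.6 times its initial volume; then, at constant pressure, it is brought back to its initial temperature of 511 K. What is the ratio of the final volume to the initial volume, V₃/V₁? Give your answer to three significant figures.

V₃/V₁ ≈ 131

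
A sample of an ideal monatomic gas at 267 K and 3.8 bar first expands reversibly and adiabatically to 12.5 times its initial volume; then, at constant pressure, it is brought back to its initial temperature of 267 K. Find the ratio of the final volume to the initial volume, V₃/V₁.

V₃/V₁ ≈ 67.3

For a monatomic ideal gas γ = 5/3.
Adiabatic step: V₂/V₁ = 12.5; T₂ = T₁·(1/12.5)^(2/3) = 49.57 K.
Isobaric step: V₃/V₂ = T₃/T₂ = 267/49.57.
V₃/V₁ = (V₂/V₁)(V₃/V₂) = 12.5 × (267/49.57) = 67.33.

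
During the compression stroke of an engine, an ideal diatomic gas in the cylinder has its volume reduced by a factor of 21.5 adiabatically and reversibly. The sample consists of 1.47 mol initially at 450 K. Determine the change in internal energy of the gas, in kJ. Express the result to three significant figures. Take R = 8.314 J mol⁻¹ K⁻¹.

ΔU ≈ 33.2 kJ

Adiabatic: T₁V₁^(γ−1) = T₂V₂^(γ−1) ⇒ T₂ = T₁ (V₁/V₂)^(γ−1).
γ = 7/5 for a diatomic ideal gas, so γ−1 = 2/5.
T₂ = 450 × 21.5^(2/5) = 1535 K.
Q = 0, so ΔU = W_on_gas = nCᵥΔT with Cᵥ = R/(γ−1) = 20.79 J/(mol·K).
ΔU = 1.47 × 20.79 × (1535 − 450) = 33160 J.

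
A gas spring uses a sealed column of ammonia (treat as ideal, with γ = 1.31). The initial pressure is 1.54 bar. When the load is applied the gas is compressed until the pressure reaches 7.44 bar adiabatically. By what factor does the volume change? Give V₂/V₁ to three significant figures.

V₂/V₁ ≈ 0.300

From PV^γ = const, V₂/V₁ = (P₁/P₂)^(1/γ).
V₂/V₁ = (1.54/7.44)^(0.763) = 0.3005.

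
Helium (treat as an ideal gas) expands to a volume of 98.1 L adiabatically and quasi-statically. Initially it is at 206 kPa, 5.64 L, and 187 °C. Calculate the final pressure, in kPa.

Adiabatic: P₁V₁^γ = P₂V₂^γ ⇒ P₂ = P₁ (V₁/V₂)^γ.
γ = 5/3 for a monatomic ideal gas.
P₂ = 206 × (5.64/98.1)^(5/3) = 1.764 kPa.

P₂ ≈ 1.76 kPa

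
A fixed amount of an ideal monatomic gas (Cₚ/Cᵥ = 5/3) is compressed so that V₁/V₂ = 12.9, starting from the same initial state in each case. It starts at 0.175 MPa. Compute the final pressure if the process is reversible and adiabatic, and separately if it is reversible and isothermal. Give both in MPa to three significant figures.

Isothermal: P₂ = P₁(V₁/V₂) = 0.175×12.9 = 2.257 MPa.
Adiabatic: P₂ = P₁(V₁/V₂)^γ = 0.175×12.9^(5/3) = 12.42 MPa.

adiabatic: 12.4 MPa; isothermal: 2.26 MPa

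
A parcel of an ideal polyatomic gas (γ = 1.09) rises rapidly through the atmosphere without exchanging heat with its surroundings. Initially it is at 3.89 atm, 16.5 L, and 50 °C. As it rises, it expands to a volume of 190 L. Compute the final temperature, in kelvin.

For a reversible adiabat TV^(γ−1) is constant, so T₂ = T₁ (V₁/V₂)^(γ−1).
T₁ = 50 °C = 323.1 K.
T₂ = 323.1 × (16.5/190)^(0.09) = 259.4 K.

T₂ ≈ 259 K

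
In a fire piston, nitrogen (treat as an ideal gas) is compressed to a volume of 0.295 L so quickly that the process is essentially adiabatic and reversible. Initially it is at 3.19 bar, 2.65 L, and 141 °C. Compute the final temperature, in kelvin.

T₂ ≈ 997 K

Adiabatic: T₁V₁^(γ−1) = T₂V₂^(γ−1) ⇒ T₂ = T₁ (V₁/V₂)^(γ−1).
γ = 7/5 for a diatomic ideal gas.
T₁ = 141 °C = 414.1 K.
T₂ = 414.1 × (2.65/0.295)^(2/5) = 996.6 K.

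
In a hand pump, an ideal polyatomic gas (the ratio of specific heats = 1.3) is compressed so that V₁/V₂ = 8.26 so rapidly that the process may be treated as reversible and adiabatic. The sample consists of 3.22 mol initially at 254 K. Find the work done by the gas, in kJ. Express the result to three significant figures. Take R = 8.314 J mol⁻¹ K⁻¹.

W ≈ -20.0 kJ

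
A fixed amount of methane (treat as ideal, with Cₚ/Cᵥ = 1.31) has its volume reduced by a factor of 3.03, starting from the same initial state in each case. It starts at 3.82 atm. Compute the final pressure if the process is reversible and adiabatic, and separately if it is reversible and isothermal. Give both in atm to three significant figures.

Isothermal: P₂ = P₁(V₁/V₂) = 3.82×3.03 = 11.57 atm.
Adiabatic: P₂ = P₁(V₁/V₂)^γ = 3.82×3.03^(1.31) = 16.32 atm.

adiabatic: 16.3 atm; isothermal: 11.6 atm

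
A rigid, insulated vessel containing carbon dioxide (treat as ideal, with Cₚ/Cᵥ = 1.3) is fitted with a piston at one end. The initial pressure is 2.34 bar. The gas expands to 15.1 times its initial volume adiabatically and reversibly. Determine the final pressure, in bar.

P₂ ≈ 0.0686 bar

Adiabatic: P₁V₁^γ = P₂V₂^γ ⇒ P₂ = P₁ (V₁/V₂)^γ.
P₂ = 2.34 × (1/15.1)^(1.3) = 0.06864 bar.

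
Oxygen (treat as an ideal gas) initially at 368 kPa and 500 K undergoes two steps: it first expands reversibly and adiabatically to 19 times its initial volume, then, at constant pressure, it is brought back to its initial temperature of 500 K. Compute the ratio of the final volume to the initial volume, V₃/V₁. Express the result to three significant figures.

For a diatomic ideal gas γ = 7/5.
Adiabatic step: V₂/V₁ = 19; T₂ = T₁·(1/19)^(2/5) = 154 K.
Isobaric step: V₃/V₂ = T₃/T₂ = 500/154.
V₃/V₁ = (V₂/V₁)(V₃/V₂) = 19 × (500/154) = 61.7.

V₃/V₁ ≈ 61.7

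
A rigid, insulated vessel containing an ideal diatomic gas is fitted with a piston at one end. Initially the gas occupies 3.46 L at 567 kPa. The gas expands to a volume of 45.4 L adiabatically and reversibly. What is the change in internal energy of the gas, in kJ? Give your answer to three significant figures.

γ = 7/5 for a diatomic ideal gas.
P₂ = P₁(V₁/V₂)^γ = 567×(3.46/45.4)^(7/5) = 15.43 kPa.
For a reversible adiabat, W_by_gas = (P₁V₁ − P₂V₂)/(γ−1).
W_by = (567000×0.00346 − 15430×0.0454) / (2/5) = 3153 J.
Q = 0 ⇒ ΔU = −W_by = -3153 J.

ΔU ≈ -3.15 kJ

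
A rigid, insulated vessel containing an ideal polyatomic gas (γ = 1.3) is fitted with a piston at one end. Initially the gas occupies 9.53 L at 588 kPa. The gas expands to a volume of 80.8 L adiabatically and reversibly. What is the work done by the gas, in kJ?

W ≈ 8.84 kJ

P₂ = P₁(V₁/V₂)^γ = 588×(9.53/80.8)^(1.3) = 36.52 kPa.
For a reversible adiabat, W_by_gas = (P₁V₁ − P₂V₂)/(γ−1).
W_by = (588000×0.00953 − 36520×0.0808) / (0.3) = 8842 J.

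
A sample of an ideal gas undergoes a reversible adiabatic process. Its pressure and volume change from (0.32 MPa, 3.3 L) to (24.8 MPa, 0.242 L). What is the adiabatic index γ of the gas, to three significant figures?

γ ≈ 1.67

PV^γ = const ⇒ γ = ln(P₂/P₁) / ln(V₁/V₂).
γ = ln(24.8/0.32) / ln(3.3/0.242) = 1.665.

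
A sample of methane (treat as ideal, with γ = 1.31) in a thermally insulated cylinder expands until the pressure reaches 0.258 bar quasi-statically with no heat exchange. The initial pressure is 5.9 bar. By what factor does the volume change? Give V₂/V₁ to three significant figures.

V₂/V₁ ≈ 10.9

From PV^γ = const, V₂/V₁ = (P₁/P₂)^(1/γ).
V₂/V₁ = (5.9/0.258)^(0.763) = 10.9.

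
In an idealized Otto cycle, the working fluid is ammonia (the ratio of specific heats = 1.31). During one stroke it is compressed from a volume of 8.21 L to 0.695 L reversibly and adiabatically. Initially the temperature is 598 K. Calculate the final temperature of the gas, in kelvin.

T₂ ≈ 1290 K

For a reversible adiabat TV^(γ−1) is constant, so T₂ = T₁ (V₁/V₂)^(γ−1).
T₂ = 598 × (8.21/0.695)^(0.31) = 1286 K.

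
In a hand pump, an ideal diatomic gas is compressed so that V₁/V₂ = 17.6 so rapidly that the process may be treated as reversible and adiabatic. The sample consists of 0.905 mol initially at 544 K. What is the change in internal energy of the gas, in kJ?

ΔU ≈ 22.0 kJ

For a reversible adiabat TV^(γ−1) is constant, so T₂ = T₁ (V₁/V₂)^(γ−1).
γ = 7/5 for a diatomic ideal gas, so γ−1 = 2/5.
T₂ = 544 × 17.6^(2/5) = 1713 K.
Q = 0, so ΔU = W_on_gas = nCᵥΔT with Cᵥ = R/(γ−1) = 20.79 J/(mol·K).
ΔU = 0.905 × 20.79 × (1713 − 544) = 21990 J.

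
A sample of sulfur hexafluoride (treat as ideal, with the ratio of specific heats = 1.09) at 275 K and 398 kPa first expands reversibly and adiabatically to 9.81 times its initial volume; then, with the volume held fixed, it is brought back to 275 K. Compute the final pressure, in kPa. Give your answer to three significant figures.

P₃ ≈ 40.6 kPa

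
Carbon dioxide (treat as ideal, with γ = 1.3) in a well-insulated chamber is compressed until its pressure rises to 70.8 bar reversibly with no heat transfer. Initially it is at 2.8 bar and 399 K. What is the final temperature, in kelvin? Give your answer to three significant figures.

T₂ ≈ 841 K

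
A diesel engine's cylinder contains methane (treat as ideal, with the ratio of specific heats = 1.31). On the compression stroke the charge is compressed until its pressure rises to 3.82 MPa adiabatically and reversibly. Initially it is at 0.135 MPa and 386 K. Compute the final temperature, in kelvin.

T₂ ≈ 851 K

Adiabatic: T₂/T₁ = (P₂/P₁)^((γ−1)/γ).
T₂ = 386 × (3.82/0.135)^(0.237) = 851.4 K.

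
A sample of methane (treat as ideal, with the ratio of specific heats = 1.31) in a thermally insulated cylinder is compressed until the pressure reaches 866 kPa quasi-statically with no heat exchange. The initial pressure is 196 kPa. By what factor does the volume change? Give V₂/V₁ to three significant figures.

From PV^γ = const, V₂/V₁ = (P₁/P₂)^(1/γ).
V₂/V₁ = (196/866)^(0.763) = 0.3217.

V₂/V₁ ≈ 0.322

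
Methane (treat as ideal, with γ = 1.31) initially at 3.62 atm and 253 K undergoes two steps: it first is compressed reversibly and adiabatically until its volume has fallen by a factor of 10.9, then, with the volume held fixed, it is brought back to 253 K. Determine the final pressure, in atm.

P₃ ≈ 39.5 atm

Adiabatic step (PV^γ = const): P₂ = 3.62×10.9^(1.31) = 82.74 atm; T₂ = 253×10.9^(0.31) = 530.5 K.
Isochoric: P₃ = P₂(T₃/T₂) = 82.74 × (253/530.5) = 39.46 atm.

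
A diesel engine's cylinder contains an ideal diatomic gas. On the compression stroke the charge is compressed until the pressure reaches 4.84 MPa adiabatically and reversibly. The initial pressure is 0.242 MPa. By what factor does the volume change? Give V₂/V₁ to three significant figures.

V₂/V₁ ≈ 0.118

From PV^γ = const, V₂/V₁ = (P₁/P₂)^(1/γ).
For a diatomic ideal gas γ = 7/5.
V₂/V₁ = (0.242/4.84)^(5/7) = 0.1177.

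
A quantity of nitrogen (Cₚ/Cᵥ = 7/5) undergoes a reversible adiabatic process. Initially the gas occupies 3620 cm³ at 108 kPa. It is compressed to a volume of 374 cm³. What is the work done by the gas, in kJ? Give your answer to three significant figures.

P₂ = P₁(V₁/V₂)^γ = 108×(3620/374)^(7/5) = 2592 kPa.
For a reversible adiabat, W_by_gas = (P₁V₁ − P₂V₂)/(γ−1).
W_by = (108000×0.00362 − 2.592×10^6×0.000374) / (2/5) = -1446 J.

W ≈ -1.45 kJ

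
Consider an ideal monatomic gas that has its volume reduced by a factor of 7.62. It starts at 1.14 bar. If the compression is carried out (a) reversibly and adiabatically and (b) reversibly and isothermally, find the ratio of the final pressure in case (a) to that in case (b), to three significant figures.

For a monatomic ideal gas γ = 5/3.
Isothermal: P_b = P₁(V₁/V₂) = 1.14×7.62.
Adiabatic: P_a = P₁(V₁/V₂)^γ = 1.14×7.62^(5/3).
P_a/P_b = (V₁/V₂)^(γ−1) = 7.62^(2/3) = 3.872.

P_adiabatic / P_isothermal ≈ 3.87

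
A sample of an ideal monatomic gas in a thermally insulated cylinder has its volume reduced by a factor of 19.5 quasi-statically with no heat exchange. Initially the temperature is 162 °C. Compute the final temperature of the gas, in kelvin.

For a reversible adiabat TV^(γ−1) is constant, so T₂ = T₁ (V₁/V₂)^(γ−1).
For a monatomic ideal gas γ = 5/3, so γ−1 = 2/3.
T₁ = 162 °C = 435.1 K.
T₂ = 435.1 × 19.5^(2/3) = 3153 K.

T₂ ≈ 3150 K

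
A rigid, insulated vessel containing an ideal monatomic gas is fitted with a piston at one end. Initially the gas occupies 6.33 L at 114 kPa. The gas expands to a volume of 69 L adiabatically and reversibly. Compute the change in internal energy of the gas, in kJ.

ΔU ≈ -0.862 kJ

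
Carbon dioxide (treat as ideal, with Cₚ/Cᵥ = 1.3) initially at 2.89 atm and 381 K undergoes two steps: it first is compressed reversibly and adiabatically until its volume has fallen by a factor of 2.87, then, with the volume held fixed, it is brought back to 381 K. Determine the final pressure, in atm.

P₃ ≈ 8.29 atm

Adiabatic step (PV^γ = const): P₂ = 2.89×2.87^(1.3) = 11.38 atm; T₂ = 381×2.87^(0.3) = 522.7 K.
Isochoric: P₃ = P₂(T₃/T₂) = 11.38 × (381/522.7) = 8.294 atm.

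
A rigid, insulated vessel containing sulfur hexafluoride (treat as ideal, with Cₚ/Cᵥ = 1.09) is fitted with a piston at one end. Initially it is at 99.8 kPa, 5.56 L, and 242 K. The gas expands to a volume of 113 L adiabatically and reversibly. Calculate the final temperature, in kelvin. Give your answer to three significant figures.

T₂ ≈ 185 K

Adiabatic: T₁V₁^(γ−1) = T₂V₂^(γ−1) ⇒ T₂ = T₁ (V₁/V₂)^(γ−1).
T₂ = 242 × (5.56/113)^(0.09) = 184.5 K.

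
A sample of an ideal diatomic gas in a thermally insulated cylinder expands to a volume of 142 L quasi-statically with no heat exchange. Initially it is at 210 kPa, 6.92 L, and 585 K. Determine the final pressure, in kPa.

Since PV^γ is constant along a reversible adiabat, P₂ = P₁ (V₁/V₂)^γ.
γ = 7/5 for a diatomic ideal gas.
P₂ = 210 × (6.92/142)^(7/5) = 3.056 kPa.

P₂ ≈ 3.06 kPa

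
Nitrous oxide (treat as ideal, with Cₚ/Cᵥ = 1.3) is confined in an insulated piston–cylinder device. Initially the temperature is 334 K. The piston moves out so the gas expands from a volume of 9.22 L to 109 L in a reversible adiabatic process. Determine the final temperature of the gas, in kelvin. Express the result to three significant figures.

T₂ ≈ 159 K

For a reversible adiabat TV^(γ−1) is constant, so T₂ = T₁ (V₁/V₂)^(γ−1).
T₂ = 334 × (9.22/109)^(0.3) = 159.2 K.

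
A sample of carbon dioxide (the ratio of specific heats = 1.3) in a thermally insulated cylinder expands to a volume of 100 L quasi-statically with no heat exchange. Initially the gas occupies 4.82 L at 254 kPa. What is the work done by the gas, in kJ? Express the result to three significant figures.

P₂ = P₁(V₁/V₂)^γ = 254×(4.82/100)^(1.3) = 4.929 kPa.
For a reversible adiabat, W_by_gas = (P₁V₁ − P₂V₂)/(γ−1).
W_by = (254000×0.00482 − 4929×0.1) / (0.3) = 2438 J.

W ≈ 2.44 kJ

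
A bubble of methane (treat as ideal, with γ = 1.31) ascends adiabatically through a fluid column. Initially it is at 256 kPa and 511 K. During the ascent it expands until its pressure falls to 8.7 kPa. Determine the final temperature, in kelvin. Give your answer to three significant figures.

T₂ ≈ 230 K

Adiabatic: T₂/T₁ = (P₂/P₁)^((γ−1)/γ).
T₂ = 511 × (8.7/256)^(0.237) = 229.5 K.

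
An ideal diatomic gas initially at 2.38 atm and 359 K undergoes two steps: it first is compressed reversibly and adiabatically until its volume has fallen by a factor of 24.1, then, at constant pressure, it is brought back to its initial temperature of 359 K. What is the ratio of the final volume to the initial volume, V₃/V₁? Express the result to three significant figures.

V₃/V₁ ≈ 0.0116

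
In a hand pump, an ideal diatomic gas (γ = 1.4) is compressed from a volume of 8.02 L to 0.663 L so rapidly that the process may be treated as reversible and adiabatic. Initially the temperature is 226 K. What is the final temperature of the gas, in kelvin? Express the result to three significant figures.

For a reversible adiabat TV^(γ−1) is constant, so T₂ = T₁ (V₁/V₂)^(γ−1).
T₂ = 226 × (8.02/0.663)^(0.4) = 612.6 K.

T₂ ≈ 613 K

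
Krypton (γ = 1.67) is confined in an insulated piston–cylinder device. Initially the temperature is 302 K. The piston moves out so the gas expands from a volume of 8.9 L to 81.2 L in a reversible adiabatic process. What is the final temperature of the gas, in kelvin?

Adiabatic: T₁V₁^(γ−1) = T₂V₂^(γ−1) ⇒ T₂ = T₁ (V₁/V₂)^(γ−1).
T₂ = 302 × (8.9/81.2)^(0.67) = 68.66 K.

T₂ ≈ 68.7 K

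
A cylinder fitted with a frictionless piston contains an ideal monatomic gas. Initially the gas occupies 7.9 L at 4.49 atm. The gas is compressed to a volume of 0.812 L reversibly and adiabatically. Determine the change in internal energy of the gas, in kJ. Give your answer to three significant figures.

ΔU ≈ 19.2 kJ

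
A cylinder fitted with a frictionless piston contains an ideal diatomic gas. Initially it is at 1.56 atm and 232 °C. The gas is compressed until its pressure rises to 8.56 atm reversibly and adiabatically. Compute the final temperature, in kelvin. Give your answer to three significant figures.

T₂ ≈ 822 K

Along an adiabat T P^((1−γ)/γ) is constant, so T₂ = T₁ (P₂/P₁)^((γ−1)/γ).
For a diatomic ideal gas γ = 7/5, so (γ−1)/γ = 2/7.
T₁ = 232 °C = 505.1 K.
T₂ = 505.1 × (8.56/1.56)^(2/7) = 821.6 K.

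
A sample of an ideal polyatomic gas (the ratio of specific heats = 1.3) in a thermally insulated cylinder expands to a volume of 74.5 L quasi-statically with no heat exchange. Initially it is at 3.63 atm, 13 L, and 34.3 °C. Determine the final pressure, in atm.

Adiabatic: P₁V₁^γ = P₂V₂^γ ⇒ P₂ = P₁ (V₁/V₂)^γ.
P₂ = 3.63 × (13/74.5)^(1.3) = 0.3752 atm.

P₂ ≈ 0.375 atm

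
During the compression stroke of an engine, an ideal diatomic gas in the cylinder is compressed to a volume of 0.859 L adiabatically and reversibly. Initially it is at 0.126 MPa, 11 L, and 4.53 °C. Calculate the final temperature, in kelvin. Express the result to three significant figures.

For a reversible adiabat TV^(γ−1) is constant, so T₂ = T₁ (V₁/V₂)^(γ−1).
γ = 7/5 for a diatomic ideal gas.
T₁ = 4.53 °C = 277.7 K.
T₂ = 277.7 × (11/0.859)^(2/5) = 770 K.

T₂ ≈ 770 K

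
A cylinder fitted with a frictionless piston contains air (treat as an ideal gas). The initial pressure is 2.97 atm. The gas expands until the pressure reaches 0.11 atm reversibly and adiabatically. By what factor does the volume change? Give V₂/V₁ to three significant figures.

From PV^γ = const, V₂/V₁ = (P₁/P₂)^(1/γ).
For a diatomic ideal gas γ = 7/5.
V₂/V₁ = (2.97/0.11)^(5/7) = 10.53.

V₂/V₁ ≈ 10.5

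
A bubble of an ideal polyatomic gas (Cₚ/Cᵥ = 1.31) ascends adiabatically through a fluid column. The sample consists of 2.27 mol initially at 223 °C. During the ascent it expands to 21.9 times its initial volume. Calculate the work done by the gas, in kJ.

W ≈ 18.6 kJ

For a reversible adiabat TV^(γ−1) is constant, so T₂ = T₁ (V₁/V₂)^(γ−1).
T₁ = 223 °C = 496.1 K.
T₂ = 496.1 × (1/21.9)^(0.31) = 190.6 K.
Q = 0, so ΔU = W_on_gas = nCᵥΔT with Cᵥ = R/(γ−1) = 26.82 J/(mol·K).
ΔU = 2.27 × 26.82 × (190.6 − 496.1) = -18600 J.
Work done by the gas = −ΔU = 18600 J.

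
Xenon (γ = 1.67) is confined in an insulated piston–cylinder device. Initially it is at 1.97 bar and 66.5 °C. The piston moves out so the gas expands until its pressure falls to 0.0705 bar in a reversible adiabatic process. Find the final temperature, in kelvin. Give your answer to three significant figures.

T₂ ≈ 89.3 K

Along an adiabat T P^((1−γ)/γ) is constant, so T₂ = T₁ (P₂/P₁)^((γ−1)/γ).
T₁ = 66.5 °C = 339.6 K.
T₂ = 339.6 × (0.0705/1.97)^(0.401) = 89.29 K.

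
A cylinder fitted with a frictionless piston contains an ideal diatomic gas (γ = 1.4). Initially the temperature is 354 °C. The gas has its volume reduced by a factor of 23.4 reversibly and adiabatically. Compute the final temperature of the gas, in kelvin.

Adiabatic: T₁V₁^(γ−1) = T₂V₂^(γ−1) ⇒ T₂ = T₁ (V₁/V₂)^(γ−1).
T₁ = 354 °C = 627.1 K.
T₂ = 627.1 × 23.4^(0.4) = 2213 K.

T₂ ≈ 2210 K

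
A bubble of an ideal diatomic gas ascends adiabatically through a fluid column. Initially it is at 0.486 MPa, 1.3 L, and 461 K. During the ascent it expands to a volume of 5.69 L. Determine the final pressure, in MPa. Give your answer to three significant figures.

Adiabatic: P₁V₁^γ = P₂V₂^γ ⇒ P₂ = P₁ (V₁/V₂)^γ.
γ = 7/5 for a diatomic ideal gas.
P₂ = 0.486 × (1.3/5.69)^(7/5) = 0.06152 MPa.

P₂ ≈ 0.0615 MPa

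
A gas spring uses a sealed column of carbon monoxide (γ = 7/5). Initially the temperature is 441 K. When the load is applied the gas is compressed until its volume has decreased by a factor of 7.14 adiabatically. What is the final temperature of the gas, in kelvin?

T₂ ≈ 968 K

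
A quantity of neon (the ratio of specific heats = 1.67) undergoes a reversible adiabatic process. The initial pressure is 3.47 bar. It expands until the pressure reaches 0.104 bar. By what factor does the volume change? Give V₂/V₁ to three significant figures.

From PV^γ = const, V₂/V₁ = (P₁/P₂)^(1/γ).
V₂/V₁ = (3.47/0.104)^(0.599) = 8.169.

V₂/V₁ ≈ 8.17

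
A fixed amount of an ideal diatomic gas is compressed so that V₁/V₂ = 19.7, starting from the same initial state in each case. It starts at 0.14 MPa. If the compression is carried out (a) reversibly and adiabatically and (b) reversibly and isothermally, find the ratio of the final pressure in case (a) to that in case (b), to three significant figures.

For a diatomic ideal gas γ = 7/5.
Isothermal: P_b = P₁(V₁/V₂) = 0.14×19.7.
Adiabatic: P_a = P₁(V₁/V₂)^γ = 0.14×19.7^(7/5).
P_a/P_b = (V₁/V₂)^(γ−1) = 19.7^(2/5) = 3.294.

P_adiabatic / P_isothermal ≈ 3.29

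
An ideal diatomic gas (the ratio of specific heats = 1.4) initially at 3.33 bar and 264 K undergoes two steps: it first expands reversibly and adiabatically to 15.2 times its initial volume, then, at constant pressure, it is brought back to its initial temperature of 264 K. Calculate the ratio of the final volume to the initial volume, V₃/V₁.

Adiabatic step: V₂/V₁ = 15.2; T₂ = T₁·(1/15.2)^(0.4) = 88.89 K.
Isobaric step: V₃/V₂ = T₃/T₂ = 264/88.89.
V₃/V₁ = (V₂/V₁)(V₃/V₂) = 15.2 × (264/88.89) = 45.14.

V₃/V₁ ≈ 45.1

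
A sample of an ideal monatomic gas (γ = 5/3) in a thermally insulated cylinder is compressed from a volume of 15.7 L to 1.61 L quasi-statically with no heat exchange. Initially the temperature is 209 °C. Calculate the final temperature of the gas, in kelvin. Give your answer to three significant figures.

For a reversible adiabat TV^(γ−1) is constant, so T₂ = T₁ (V₁/V₂)^(γ−1).
T₁ = 209 °C = 482.1 K.
T₂ = 482.1 × (15.7/1.61)^(2/3) = 2201 K.

T₂ ≈ 2200 K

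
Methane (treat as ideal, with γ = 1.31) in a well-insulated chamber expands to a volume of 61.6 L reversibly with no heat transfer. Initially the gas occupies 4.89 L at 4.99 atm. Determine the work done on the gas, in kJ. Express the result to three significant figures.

W ≈ -4.34 kJ

P₂ = P₁(V₁/V₂)^γ = 4.99×(4.89/61.6)^(1.31) = 0.1806 atm.
For a reversible adiabat, W_by_gas = (P₁V₁ − P₂V₂)/(γ−1).
W_by = (505600×0.00489 − 18300×0.0616) / (0.31) = 4339 J.
W_on_gas = −W_by = -4339 J.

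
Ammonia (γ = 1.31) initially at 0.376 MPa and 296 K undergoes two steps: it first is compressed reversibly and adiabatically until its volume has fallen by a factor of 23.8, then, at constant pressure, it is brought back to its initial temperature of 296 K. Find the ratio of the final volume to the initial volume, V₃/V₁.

V₃/V₁ ≈ 0.0157

Adiabatic step: V₂/V₁ = 0.04202; T₂ = T₁·23.8^(0.31) = 790.7 K.
Isobaric step: V₃/V₂ = T₃/T₂ = 296/790.7.
V₃/V₁ = (V₂/V₁)(V₃/V₂) = 0.04202 × (296/790.7) = 0.01573.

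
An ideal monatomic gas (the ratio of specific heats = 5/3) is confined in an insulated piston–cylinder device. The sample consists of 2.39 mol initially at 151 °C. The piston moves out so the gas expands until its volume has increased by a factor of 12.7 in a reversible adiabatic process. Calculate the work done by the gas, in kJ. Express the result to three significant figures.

For a reversible adiabat TV^(γ−1) is constant, so T₂ = T₁ (V₁/V₂)^(γ−1).
T₁ = 151 °C = 424.1 K.
T₂ = 424.1 × (1/12.7)^(2/3) = 77.92 K.
Q = 0, so ΔU = W_on_gas = nCᵥΔT with Cᵥ = R/(γ−1) = 12.47 J/(mol·K).
ΔU = 2.39 × 12.47 × (77.92 − 424.1) = -10320 J.
Work done by the gas = −ΔU = 10320 J.

W ≈ 10.3 kJ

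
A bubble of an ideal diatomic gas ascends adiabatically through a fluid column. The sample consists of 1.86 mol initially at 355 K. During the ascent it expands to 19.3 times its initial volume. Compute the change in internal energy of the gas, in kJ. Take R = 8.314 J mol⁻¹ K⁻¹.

For a reversible adiabat TV^(γ−1) is constant, so T₂ = T₁ (V₁/V₂)^(γ−1).
γ = 7/5 for a diatomic ideal gas, so γ−1 = 2/5.
T₂ = 355 × (1/19.3)^(2/5) = 108.6 K.
Q = 0, so ΔU = W_on_gas = nCᵥΔT with Cᵥ = R/(γ−1) = 20.79 J/(mol·K).
ΔU = 1.86 × 20.79 × (108.6 − 355) = -9524 J.

ΔU ≈ -9.52 kJ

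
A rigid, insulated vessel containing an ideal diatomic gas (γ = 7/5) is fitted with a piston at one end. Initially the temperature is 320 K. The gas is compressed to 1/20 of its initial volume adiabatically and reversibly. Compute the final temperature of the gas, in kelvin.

Adiabatic: T₁V₁^(γ−1) = T₂V₂^(γ−1) ⇒ T₂ = T₁ (V₁/V₂)^(γ−1).
T₂ = 320 × 20^(2/5) = 1061 K.

T₂ ≈ 1060 K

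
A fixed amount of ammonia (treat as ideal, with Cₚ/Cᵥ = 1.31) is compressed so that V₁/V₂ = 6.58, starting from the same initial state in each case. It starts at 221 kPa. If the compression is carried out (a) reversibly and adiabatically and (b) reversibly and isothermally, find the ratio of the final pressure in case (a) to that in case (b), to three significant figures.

Isothermal: P_b = P₁(V₁/V₂) = 221×6.58.
Adiabatic: P_a = P₁(V₁/V₂)^γ = 221×6.58^(1.31).
P_a/P_b = (V₁/V₂)^(γ−1) = 6.58^(0.31) = 1.793.

P_adiabatic / P_isothermal ≈ 1.79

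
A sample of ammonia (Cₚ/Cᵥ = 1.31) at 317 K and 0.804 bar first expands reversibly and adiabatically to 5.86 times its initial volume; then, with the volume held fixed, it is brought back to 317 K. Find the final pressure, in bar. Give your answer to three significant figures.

P₃ ≈ 0.137 bar

Adiabatic step (PV^γ = const): P₂ = 0.804×(1/5.86)^(1.31) = 0.07931 bar; T₂ = 317×(1/5.86)^(0.31) = 183.2 K.
Isochoric: P₃ = P₂(T₃/T₂) = 0.07931 × (317/183.2) = 0.1372 bar.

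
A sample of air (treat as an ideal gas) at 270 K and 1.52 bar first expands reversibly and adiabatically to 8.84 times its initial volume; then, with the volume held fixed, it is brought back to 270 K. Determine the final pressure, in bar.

P₃ ≈ 0.172 bar

For a diatomic ideal gas γ = 7/5.
Adiabatic step (PV^γ = const): P₂ = 1.52×(1/8.84)^(7/5) = 0.07191 bar; T₂ = 270×(1/8.84)^(2/5) = 112.9 K.
Isochoric: P₃ = P₂(T₃/T₂) = 0.07191 × (270/112.9) = 0.1719 bar.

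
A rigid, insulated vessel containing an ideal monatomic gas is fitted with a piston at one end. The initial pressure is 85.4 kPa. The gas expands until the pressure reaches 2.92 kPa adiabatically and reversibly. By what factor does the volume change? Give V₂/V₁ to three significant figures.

From PV^γ = const, V₂/V₁ = (P₁/P₂)^(1/γ).
For a monatomic ideal gas γ = 5/3.
V₂/V₁ = (85.4/2.92)^(3/5) = 7.58.

V₂/V₁ ≈ 7.58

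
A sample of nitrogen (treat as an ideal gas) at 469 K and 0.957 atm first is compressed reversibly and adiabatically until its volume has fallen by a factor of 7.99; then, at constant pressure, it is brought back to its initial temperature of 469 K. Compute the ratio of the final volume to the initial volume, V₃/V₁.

For a diatomic ideal gas γ = 7/5.
Adiabatic step: V₂/V₁ = 0.1252; T₂ = T₁·7.99^(2/5) = 1077 K.
Isobaric step: V₃/V₂ = T₃/T₂ = 469/1077.
V₃/V₁ = (V₂/V₁)(V₃/V₂) = 0.1252 × (469/1077) = 0.0545.

V₃/V₁ ≈ 0.0545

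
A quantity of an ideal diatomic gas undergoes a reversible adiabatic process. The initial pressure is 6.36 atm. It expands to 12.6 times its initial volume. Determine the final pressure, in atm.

P₂ ≈ 0.183 atm

Since PV^γ is constant along a reversible adiabat, P₂ = P₁ (V₁/V₂)^γ.
For a diatomic ideal gas γ = 7/5.
P₂ = 6.36 × (1/12.6)^(7/5) = 0.1832 atm.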